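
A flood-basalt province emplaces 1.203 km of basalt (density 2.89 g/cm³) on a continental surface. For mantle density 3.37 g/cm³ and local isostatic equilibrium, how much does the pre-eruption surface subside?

1.03 km

Subaerial loading: s = t ρ_load / ρ_m.
s = 1.203 km × 2.89/3.37 = 1.03 km.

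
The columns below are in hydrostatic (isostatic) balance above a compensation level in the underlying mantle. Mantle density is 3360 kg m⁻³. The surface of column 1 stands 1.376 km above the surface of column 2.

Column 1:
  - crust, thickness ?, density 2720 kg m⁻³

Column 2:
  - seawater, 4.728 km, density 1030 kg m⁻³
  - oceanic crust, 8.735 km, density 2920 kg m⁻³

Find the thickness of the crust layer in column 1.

30.4 km

Take the compensation level at the base of the deeper column (depth z_c below the surface of column 1) and equate Σ ρ_i t_i down to z_c; mantle fills any gap and the z_c terms cancel.
Column 1: x×2720 + (z_c − 0 − x)×3360
Column 2: 1.376×0 + 4.728×1030 + 8.735×2920 + (z_c − 1.376 − 13.463)×3360
The z_c×3360 term appears on both sides and cancels. Collect the known terms of each column as K = Σ(ρt)_known − 3360 × (depth of known layers): K_1 = 0 − 3360×0 = 0; K_2 = 30376.04 − 3360×(1.376 + 13.463) = −19483.
Balance: K_1 − x×(3360 − 2720) = K_2, so x = (K_1 − K_2)/(3360 − 2720) = 19483/640 = 30.4 km.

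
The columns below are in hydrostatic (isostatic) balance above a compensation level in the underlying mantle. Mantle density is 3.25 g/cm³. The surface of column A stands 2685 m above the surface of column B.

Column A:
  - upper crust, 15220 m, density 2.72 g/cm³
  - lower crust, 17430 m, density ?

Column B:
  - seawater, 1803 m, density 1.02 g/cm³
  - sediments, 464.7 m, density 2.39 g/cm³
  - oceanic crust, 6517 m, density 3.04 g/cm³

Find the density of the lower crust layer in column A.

Take the compensation level at the base of the deeper column (depth z_c below the surface of column A) and equate Σ ρ_i t_i down to z_c; mantle fills any gap and the z_c terms cancel.
Column A: 15220×2.72 + 17430×ρ + (z_c − 32650)×3.25
Column B: 2685×0 + 1803×1.02 + 464.7×2.39 + 6517×3.04 + (z_c − 2685 − 8784.7)×3.25
The z_c×3.25 term appears on both sides and cancels. Collect the known terms of each column as K = Σ(ρt)_known − 3.25 × (depth of known layers): K_A = 41398.4 − 3.25×32650 = −64714.1; K_B = 22761.373 − 3.25×(2685 + 8784.7) = −14515.152.
Balance: K_A + 17430×ρ = K_B, so ρ = (K_B − K_A)/17430 = 50198.9/17430 = 2.88 g/cm³.

2.88 g/cm³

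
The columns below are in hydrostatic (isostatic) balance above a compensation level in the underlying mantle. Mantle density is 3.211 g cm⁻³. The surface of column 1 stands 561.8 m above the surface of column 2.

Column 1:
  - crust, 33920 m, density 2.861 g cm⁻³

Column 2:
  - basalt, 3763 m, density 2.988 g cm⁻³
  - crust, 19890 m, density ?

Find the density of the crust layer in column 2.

Take the compensation level at the base of the deeper column (depth z_c below the surface of column 1) and equate Σ ρ_i t_i down to z_c; mantle fills any gap and the z_c terms cancel.
Column 1: 33920×2.861 + (z_c − 33920)×3.211
Column 2: 561.8×0 + 3763×2.988 + 19890×ρ + (z_c − 561.8 − 23653)×3.211
The z_c×3.211 term appears on both sides and cancels. Collect the known terms of each column as K = Σ(ρt)_known − 3.211 × (depth of known layers): K_1 = 97045.12 − 3.211×33920 = −11872; K_2 = 11243.844 − 3.211×(561.8 + 23653) = −66509.8788.
Balance: K_1 = K_2 + 19890×ρ, so ρ = (K_1 − K_2)/19890 = 54637.9/19890 = 2.75 g cm⁻³.

2.75 g cm⁻³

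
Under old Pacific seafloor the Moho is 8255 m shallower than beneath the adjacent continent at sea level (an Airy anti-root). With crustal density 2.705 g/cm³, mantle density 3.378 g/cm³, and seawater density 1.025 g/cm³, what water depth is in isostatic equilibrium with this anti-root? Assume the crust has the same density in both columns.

Replacing a thickness d of crust by seawater at the top must be balanced by replacing crust with mantle at the base: d (ρ_c − ρ_w) = a (ρ_m − ρ_c).
d = a (ρ_m − ρ_c)/(ρ_c − ρ_w) = 8255 m × 0.673/1.68 = 3310 m.

3310 m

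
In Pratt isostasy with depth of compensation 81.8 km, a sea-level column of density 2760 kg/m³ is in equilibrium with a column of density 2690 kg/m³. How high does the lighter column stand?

2.13 km

ρ_ref D = ρ (D + h) → h = D (ρ_ref − ρ)/ρ.
h = 81.8 km × (2760 − 2690)/2690 = 2.13 km.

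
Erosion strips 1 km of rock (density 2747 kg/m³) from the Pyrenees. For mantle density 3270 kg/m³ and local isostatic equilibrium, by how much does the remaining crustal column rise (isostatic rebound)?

0.84 km

Unloading: uplift u = e ρ_c/ρ_m = 1 km × 2747/3270 = 0.84 km.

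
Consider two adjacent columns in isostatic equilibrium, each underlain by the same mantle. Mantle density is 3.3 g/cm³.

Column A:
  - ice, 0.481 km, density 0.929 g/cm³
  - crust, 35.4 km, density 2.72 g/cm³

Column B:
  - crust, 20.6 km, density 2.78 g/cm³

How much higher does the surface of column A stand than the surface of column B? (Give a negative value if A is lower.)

3.32 km

For any compensation level in the mantle, the mantle terms cancel and isostasy reduces to e = (Σt_A − Σt_B) − (Σ(ρt)_A − Σ(ρt)_B) / ρ_m.
Σt_A = 35.881 km; Σt_B = 20.6 km; Σ(ρt)_A = 96.734849; Σ(ρt)_B = 57.268 (in km·g/cm³).
e = (35.881 − 20.6) − (96.734849 − 57.268) / 3.3 = 3.32 km.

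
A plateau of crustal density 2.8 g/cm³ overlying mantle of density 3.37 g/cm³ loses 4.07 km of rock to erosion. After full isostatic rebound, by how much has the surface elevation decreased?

Rebound u = e ρ_c/ρ_m = 4.07 km × 2.8/3.37 = 3.382 km.
Net surface drop = e − u = 4.07 km − 3.382 km = e (ρ_m − ρ_c)/ρ_m = 0.688 km.

0.688 km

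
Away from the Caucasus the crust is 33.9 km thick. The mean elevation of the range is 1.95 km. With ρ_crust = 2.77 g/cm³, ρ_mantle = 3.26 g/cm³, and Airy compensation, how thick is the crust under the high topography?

Root depth r = h ρ_c / (ρ_m − ρ_c) = 1.95 km × 2.77 / 0.49 = 11.02 km.
Total thickness = T + h + r = 33.9 km + 1.95 km + 11.02 km = 46.9 km.

46.9 km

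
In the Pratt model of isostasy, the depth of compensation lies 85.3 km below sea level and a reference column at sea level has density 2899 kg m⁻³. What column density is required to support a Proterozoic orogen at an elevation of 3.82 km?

2770 kg m⁻³

Pratt balance: ρ_ref D = ρ (D + h).
ρ = ρ_ref D/(D + h) = 2899 × 85.3 km/(85.3 km + 3.82 km) = 2770 kg m⁻³.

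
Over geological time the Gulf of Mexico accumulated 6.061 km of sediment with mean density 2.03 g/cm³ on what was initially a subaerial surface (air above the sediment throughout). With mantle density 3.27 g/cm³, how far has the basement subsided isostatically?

Subaerial load: s = t ρ_sed / ρ_m = 6.061 km × 2.03/3.27 = 3.76 km.

3.76 km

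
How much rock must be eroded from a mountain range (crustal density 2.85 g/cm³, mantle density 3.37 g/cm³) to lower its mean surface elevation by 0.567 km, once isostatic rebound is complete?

3.67 km

Net drop Δ = e − u = e − e ρ_c/ρ_m = e (ρ_m − ρ_c)/ρ_m.
e = Δ ρ_m/(ρ_m − ρ_c) = 0.567 km × 3.37/0.52 = 3.67 km.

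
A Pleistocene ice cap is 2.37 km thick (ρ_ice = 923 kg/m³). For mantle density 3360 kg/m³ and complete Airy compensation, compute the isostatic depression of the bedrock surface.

Balancing pressure at the compensation depth: the ice load ρ_ice t is balanced by mantle displaced below, ρ_m s.
s = t ρ_ice / ρ_m = 2.37 km × 923/3360 = 0.651 km.

0.651 km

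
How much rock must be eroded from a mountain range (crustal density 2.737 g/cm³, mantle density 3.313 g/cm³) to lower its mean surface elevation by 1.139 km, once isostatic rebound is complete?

6.55 km

Net drop Δ = e − u = e − e ρ_c/ρ_m = e (ρ_m − ρ_c)/ρ_m.
e = Δ ρ_m/(ρ_m − ρ_c) = 1.139 km × 3.313/0.576 = 6.55 km.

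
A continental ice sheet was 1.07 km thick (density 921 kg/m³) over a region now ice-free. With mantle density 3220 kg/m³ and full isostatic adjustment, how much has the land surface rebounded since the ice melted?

0.306 km

Removing the load lets mantle flow back in; uplift u satisfies ρ_ice t = ρ_m u.
u = t ρ_ice/ρ_m = 1.07 km × 921/3220 = 0.306 km.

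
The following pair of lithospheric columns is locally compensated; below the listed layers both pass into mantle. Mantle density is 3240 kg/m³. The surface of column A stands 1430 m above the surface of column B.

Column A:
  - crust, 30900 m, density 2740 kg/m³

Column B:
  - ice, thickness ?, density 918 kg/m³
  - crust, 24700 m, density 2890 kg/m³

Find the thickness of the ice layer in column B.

935 m

Take the compensation level at the base of the deeper column (depth z_c below the surface of column A) and equate Σ ρ_i t_i down to z_c; mantle fills any gap and the z_c terms cancel.
Column A: 30900×2740 + (z_c − 30900)×3240
Column B: 1430×0 + x×918 + 24700×2890 + (z_c − 1430 − 24700 − x)×3240
The z_c×3240 term appears on both sides and cancels. Collect the known terms of each column as K = Σ(ρt)_known − 3240 × (depth of known layers): K_A = 84666000 − 3240×30900 = −15450000; K_B = 71383000 − 3240×(1430 + 24700) = −13278200.
Balance: K_A = K_B − x×(3240 − 918), so x = (K_B − K_A)/(3240 − 918) = 2171800/2322 = 935 m.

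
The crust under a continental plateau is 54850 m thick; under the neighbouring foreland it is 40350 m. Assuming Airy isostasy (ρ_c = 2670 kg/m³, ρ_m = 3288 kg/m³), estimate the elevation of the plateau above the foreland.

2730 m

Excess crust Δ = 54850 m − 40350 m = 14500 m, split between elevation h and root r with h + r = Δ.
Airy balance ρ_c h = (ρ_m − ρ_c) r gives r = h ρ_c/(ρ_m − ρ_c), so h (1 + ρ_c/(ρ_m − ρ_c)) = Δ, i.e. h = Δ (ρ_m − ρ_c)/ρ_m.
h = 14500 m × 618/3288 = 2730 m.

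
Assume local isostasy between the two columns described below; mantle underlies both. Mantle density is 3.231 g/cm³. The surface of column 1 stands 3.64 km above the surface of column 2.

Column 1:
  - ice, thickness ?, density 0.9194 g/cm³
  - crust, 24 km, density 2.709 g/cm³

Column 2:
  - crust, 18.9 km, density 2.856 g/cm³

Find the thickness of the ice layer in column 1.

2.73 km

Take the compensation level at the base of the deeper column (depth z_c below the surface of column 1) and equate Σ ρ_i t_i down to z_c; mantle fills any gap and the z_c terms cancel.
Column 1: x×0.9194 + 24×2.709 + (z_c − 24 − x)×3.231
Column 2: 3.64×0 + 18.9×2.856 + (z_c − 3.64 − 18.9)×3.231
The z_c×3.231 term appears on both sides and cancels. Collect the known terms of each column as K = Σ(ρt)_known − 3.231 × (depth of known layers): K_1 = 65.016 − 3.231×24 = −12.528; K_2 = 53.9784 − 3.231×(3.64 + 18.9) = −18.84834.
Balance: K_1 − x×(3.231 − 0.9194) = K_2, so x = (K_1 − K_2)/(3.231 − 0.9194) = 6.32034/2.3116 = 2.73 km.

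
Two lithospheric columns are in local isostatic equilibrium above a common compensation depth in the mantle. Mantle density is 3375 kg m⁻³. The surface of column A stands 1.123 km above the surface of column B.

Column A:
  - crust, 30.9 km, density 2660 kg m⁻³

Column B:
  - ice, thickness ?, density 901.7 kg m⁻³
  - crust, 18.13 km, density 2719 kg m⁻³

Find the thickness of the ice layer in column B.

2.59 km

Take the compensation level at the base of the deeper column (depth z_c below the surface of column A) and equate Σ ρ_i t_i down to z_c; mantle fills any gap and the z_c terms cancel.
Column A: 30.9×2660 + (z_c − 30.9)×3375
Column B: 1.123×0 + x×901.7 + 18.13×2719 + (z_c − 1.123 − 18.13 − x)×3375
The z_c×3375 term appears on both sides and cancels. Collect the known terms of each column as K = Σ(ρt)_known − 3375 × (depth of known layers): K_A = 82194 − 3375×30.9 = −22093.5; K_B = 49295.47 − 3375×(1.123 + 18.13) = −15683.405.
Balance: K_A = K_B − x×(3375 − 901.7), so x = (K_B − K_A)/(3375 − 901.7) = 6410.1/2473.3 = 2.59 km.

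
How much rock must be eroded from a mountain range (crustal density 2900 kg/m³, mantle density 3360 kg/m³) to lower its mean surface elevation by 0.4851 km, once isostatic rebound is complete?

Net drop Δ = e − u = e − e ρ_c/ρ_m = e (ρ_m − ρ_c)/ρ_m.
e = Δ ρ_m/(ρ_m − ρ_c) = 0.4851 km × 3360/460 = 3.54 km.

3.54 km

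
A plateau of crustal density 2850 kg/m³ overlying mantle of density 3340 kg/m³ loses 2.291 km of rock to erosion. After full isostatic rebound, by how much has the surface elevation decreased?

0.336 km

Rebound u = e ρ_c/ρ_m = 2.291 km × 2850/3340 = 1.955 km.
Net surface drop = e − u = 2.291 km − 1.955 km = e (ρ_m − ρ_c)/ρ_m = 0.336 km.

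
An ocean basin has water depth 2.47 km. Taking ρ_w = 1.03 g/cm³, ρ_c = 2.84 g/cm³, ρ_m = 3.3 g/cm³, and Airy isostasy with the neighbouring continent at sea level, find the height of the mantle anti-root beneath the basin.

9.72 km

In Airy isostatic equilibrium: replacing crust with seawater at the top is compensated by replacing crust with mantle at the base: d (ρ_c − ρ_w) = a (ρ_m − ρ_c).
a = d (ρ_c − ρ_w)/(ρ_m − ρ_c) = 2.47 km × 1.81/0.46 = 9.72 km.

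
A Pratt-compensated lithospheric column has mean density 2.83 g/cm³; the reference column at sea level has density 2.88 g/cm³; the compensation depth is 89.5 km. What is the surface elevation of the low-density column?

1.58 km

ρ_ref D = ρ (D + h) → h = D (ρ_ref − ρ)/ρ.
h = 89.5 km × (2.88 − 2.83)/2.83 = 1.58 km.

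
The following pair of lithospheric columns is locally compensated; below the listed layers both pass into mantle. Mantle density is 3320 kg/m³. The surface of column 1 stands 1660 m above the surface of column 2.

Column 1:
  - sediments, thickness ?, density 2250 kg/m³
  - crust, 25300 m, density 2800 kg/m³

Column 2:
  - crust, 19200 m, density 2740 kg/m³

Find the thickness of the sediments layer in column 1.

3260 m

Take the compensation level at the base of the deeper column (depth z_c below the surface of column 1) and equate Σ ρ_i t_i down to z_c; mantle fills any gap and the z_c terms cancel.
Column 1: x×2250 + 25300×2800 + (z_c − 25300 − x)×3320
Column 2: 1660×0 + 19200×2740 + (z_c − 1660 − 19200)×3320
The z_c×3320 term appears on both sides and cancels. Collect the known terms of each column as K = Σ(ρt)_known − 3320 × (depth of known layers): K_1 = 70840000 − 3320×25300 = −13156000; K_2 = 52608000 − 3320×(1660 + 19200) = −16647200.
Balance: K_1 − x×(3320 − 2250) = K_2, so x = (K_1 − K_2)/(3320 − 2250) = 3491200/1070 = 3260 m.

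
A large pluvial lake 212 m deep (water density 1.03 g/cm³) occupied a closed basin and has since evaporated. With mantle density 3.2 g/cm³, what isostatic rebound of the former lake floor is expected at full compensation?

68.2 m

u = d ρ_w/ρ_m = 212 m × 1.03/3.2 = 68.2 m.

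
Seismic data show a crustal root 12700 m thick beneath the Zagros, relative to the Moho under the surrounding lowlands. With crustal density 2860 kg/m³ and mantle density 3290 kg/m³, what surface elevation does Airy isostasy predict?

For local isostatic compensation: ρ_c h = (ρ_m − ρ_c) r.
h = r (ρ_m − ρ_c) / ρ_c = 12700 m × (3290 − 2860) / 2860 = 1910 m.

1910 m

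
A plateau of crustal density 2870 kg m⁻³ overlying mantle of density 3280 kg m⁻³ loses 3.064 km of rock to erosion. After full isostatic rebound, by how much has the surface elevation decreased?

Rebound u = e ρ_c/ρ_m = 3.064 km × 2870/3280 = 2.681 km.
Net surface drop = e − u = 3.064 km − 2.681 km = e (ρ_m − ρ_c)/ρ_m = 0.383 km.

0.383 km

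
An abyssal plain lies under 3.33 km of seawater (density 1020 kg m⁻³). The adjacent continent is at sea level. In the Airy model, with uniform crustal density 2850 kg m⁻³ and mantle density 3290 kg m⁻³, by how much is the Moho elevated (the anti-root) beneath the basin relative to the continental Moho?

Equating mass per unit area of the two columns: replacing crust with seawater at the top is compensated by replacing crust with mantle at the base: d (ρ_c − ρ_w) = a (ρ_m − ρ_c).
a = d (ρ_c − ρ_w)/(ρ_m − ρ_c) = 3.33 km × 1830/440 = 13.8 km.

13.8 km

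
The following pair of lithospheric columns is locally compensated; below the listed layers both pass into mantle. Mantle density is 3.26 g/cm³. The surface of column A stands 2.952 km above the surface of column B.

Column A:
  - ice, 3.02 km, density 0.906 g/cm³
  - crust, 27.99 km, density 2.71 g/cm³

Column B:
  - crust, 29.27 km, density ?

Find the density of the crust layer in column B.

2.82 g/cm³

Take the compensation level at the base of the deeper column (depth z_c below the surface of column A) and equate Σ ρ_i t_i down to z_c; mantle fills any gap and the z_c terms cancel.
Column A: 3.02×0.906 + 27.99×2.71 + (z_c − 31.01)×3.26
Column B: 2.952×0 + 29.27×ρ + (z_c − 2.952 − 29.27)×3.26
The z_c×3.26 term appears on both sides and cancels. Collect the known terms of each column as K = Σ(ρt)_known − 3.26 × (depth of known layers): K_A = 78.58902 − 3.26×31.01 = −22.50358; K_B = 0 − 3.26×(2.952 + 29.27) = −105.04372.
Balance: K_A = K_B + 29.27×ρ, so ρ = (K_A − K_B)/29.27 = 82.5401/29.27 = 2.82 g/cm³.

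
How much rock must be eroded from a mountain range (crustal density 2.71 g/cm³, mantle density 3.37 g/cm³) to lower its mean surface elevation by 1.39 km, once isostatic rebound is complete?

7.1 km

Net drop Δ = e − u = e − e ρ_c/ρ_m = e (ρ_m − ρ_c)/ρ_m.
e = Δ ρ_m/(ρ_m − ρ_c) = 1.39 km × 3.37/0.66 = 7.1 km.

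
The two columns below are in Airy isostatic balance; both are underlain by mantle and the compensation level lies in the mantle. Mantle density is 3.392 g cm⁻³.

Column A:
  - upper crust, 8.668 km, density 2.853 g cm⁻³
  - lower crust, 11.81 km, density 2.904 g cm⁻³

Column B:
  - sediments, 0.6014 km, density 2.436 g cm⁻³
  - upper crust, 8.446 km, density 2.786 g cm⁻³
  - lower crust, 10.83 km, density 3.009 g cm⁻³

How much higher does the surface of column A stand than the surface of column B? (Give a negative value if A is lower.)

For any compensation level in the mantle, the mantle terms cancel and isostasy reduces to e = (Σt_A − Σt_B) − (Σ(ρt)_A − Σ(ρt)_B) / ρ_m.
Σt_A = 20.478 km; Σt_B = 19.8774 km; Σ(ρt)_A = 59.026044; Σ(ρt)_B = 57.5830364 (in km·g cm⁻³).
e = (20.478 − 19.8774) − (59.026044 − 57.5830364) / 3.392 = 0.175 km.

0.175 km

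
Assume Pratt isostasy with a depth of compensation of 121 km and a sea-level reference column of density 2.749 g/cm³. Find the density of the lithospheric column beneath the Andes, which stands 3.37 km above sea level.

Pratt balance: ρ_ref D = ρ (D + h).
ρ = ρ_ref D/(D + h) = 2.749 × 121 km/(121 km + 3.37 km) = 2.67 g/cm³.

2.67 g/cm³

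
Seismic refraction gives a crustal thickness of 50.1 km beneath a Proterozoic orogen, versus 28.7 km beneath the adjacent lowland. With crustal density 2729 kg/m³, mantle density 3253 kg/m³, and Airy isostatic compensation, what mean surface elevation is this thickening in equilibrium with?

Excess crust Δ = 50.1 km − 28.7 km = 21.4 km, split between elevation h and root r with h + r = Δ.
Airy balance ρ_c h = (ρ_m − ρ_c) r gives r = h ρ_c/(ρ_m − ρ_c), so h (1 + ρ_c/(ρ_m − ρ_c)) = Δ, i.e. h = Δ (ρ_m − ρ_c)/ρ_m.
h = 21.4 km × 524/3253 = 3.45 km.

3.45 km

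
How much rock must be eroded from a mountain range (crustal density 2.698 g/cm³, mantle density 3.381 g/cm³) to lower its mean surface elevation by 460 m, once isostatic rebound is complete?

Net drop Δ = e − u = e − e ρ_c/ρ_m = e (ρ_m − ρ_c)/ρ_m.
e = Δ ρ_m/(ρ_m − ρ_c) = 460 m × 3.381/0.683 = 2280 m.

2280 m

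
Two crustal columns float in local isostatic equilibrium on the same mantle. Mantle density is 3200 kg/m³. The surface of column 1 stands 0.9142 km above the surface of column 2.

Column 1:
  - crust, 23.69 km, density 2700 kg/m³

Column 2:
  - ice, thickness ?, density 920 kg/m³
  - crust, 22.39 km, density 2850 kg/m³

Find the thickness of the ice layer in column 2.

Take the compensation level at the base of the deeper column (depth z_c below the surface of column 1) and equate Σ ρ_i t_i down to z_c; mantle fills any gap and the z_c terms cancel.
Column 1: 23.69×2700 + (z_c − 23.69)×3200
Column 2: 0.9142×0 + x×920 + 22.39×2850 + (z_c − 0.9142 − 22.39 − x)×3200
The z_c×3200 term appears on both sides and cancels. Collect the known terms of each column as K = Σ(ρt)_known − 3200 × (depth of known layers): K_1 = 63963 − 3200×23.69 = −11845; K_2 = 63811.5 − 3200×(0.9142 + 22.39) = −10761.94.
Balance: K_1 = K_2 − x×(3200 − 920), so x = (K_2 − K_1)/(3200 − 920) = 1083.06/2280 = 0.475 km.

0.475 km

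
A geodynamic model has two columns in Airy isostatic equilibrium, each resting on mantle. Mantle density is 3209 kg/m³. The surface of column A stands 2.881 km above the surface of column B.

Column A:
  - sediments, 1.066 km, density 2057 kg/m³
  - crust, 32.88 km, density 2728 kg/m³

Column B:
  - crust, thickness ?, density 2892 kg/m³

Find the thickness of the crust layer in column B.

24.6 km

Take the compensation level at the base of the deeper column (depth z_c below the surface of column A) and equate Σ ρ_i t_i down to z_c; mantle fills any gap and the z_c terms cancel.
Column A: 1.066×2057 + 32.88×2728 + (z_c − 33.946)×3209
Column B: 2.881×0 + x×2892 + (z_c − 2.881 − 0 − x)×3209
The z_c×3209 term appears on both sides and cancels. Collect the known terms of each column as K = Σ(ρt)_known − 3209 × (depth of known layers): K_A = 91889.402 − 3209×33.946 = −17043.312; K_B = 0 − 3209×(2.881 + 0) = −9245.129.
Balance: K_A = K_B − x×(3209 − 2892), so x = (K_B − K_A)/(3209 − 2892) = 7798.18/317 = 24.6 km.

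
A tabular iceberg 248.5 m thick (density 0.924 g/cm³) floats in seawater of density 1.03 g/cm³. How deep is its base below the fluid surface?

Draft d = t ρ_obj/ρ_fluid = 248.5 m × 0.924/1.03 = 223 m.

223 m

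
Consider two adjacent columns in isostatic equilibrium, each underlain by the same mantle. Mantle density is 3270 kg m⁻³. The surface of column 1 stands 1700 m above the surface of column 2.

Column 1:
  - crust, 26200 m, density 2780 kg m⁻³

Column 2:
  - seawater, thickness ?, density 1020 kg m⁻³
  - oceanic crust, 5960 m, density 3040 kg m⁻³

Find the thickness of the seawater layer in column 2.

Take the compensation level at the base of the deeper column (depth z_c below the surface of column 1) and equate Σ ρ_i t_i down to z_c; mantle fills any gap and the z_c terms cancel.
Column 1: 26200×2780 + (z_c − 26200)×3270
Column 2: 1700×0 + x×1020 + 5960×3040 + (z_c − 1700 − 5960 − x)×3270
The z_c×3270 term appears on both sides and cancels. Collect the known terms of each column as K = Σ(ρt)_known − 3270 × (depth of known layers): K_1 = 72836000 − 3270×26200 = −12838000; K_2 = 18118400 − 3270×(1700 + 5960) = −6929800.
Balance: K_1 = K_2 − x×(3270 − 1020), so x = (K_2 − K_1)/(3270 − 1020) = 5908200/2250 = 2630 m.

2630 m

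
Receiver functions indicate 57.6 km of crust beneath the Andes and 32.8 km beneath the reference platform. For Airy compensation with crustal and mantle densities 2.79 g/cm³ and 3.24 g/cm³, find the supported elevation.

Excess crust Δ = 57.6 km − 32.8 km = 24.8 km, split between elevation h and root r with h + r = Δ.
Airy balance ρ_c h = (ρ_m − ρ_c) r gives r = h ρ_c/(ρ_m − ρ_c), so h (1 + ρ_c/(ρ_m − ρ_c)) = Δ, i.e. h = Δ (ρ_m − ρ_c)/ρ_m.
h = 24.8 km × 0.45/3.24 = 3.44 km.

3.44 km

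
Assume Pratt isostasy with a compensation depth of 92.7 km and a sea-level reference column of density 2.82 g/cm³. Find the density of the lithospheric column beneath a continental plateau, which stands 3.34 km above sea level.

2.72 g/cm³

Pratt balance: ρ_ref D = ρ (D + h).
ρ = ρ_ref D/(D + h) = 2.82 × 92.7 km/(92.7 km + 3.34 km) = 2.72 g/cm³.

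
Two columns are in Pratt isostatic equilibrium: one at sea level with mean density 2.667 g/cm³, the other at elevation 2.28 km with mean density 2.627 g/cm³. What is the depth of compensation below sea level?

150 km

ρ_ref D = ρ (D + h) → D (ρ_ref − ρ) = ρ h.
D = ρ h/(ρ_ref − ρ) = 2.627 × 2.28 km/(2.667 − 2.627) = 150 km.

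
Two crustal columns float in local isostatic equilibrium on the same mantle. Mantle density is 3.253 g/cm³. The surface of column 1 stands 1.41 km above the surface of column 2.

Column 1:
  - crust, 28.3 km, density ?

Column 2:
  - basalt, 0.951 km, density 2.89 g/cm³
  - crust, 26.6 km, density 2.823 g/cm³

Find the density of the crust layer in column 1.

2.67 g/cm³

Take the compensation level at the base of the deeper column (depth z_c below the surface of column 1) and equate Σ ρ_i t_i down to z_c; mantle fills any gap and the z_c terms cancel.
Column 1: 28.3×ρ + (z_c − 28.3)×3.253
Column 2: 1.41×0 + 0.951×2.89 + 26.6×2.823 + (z_c − 1.41 − 27.551)×3.253
The z_c×3.253 term appears on both sides and cancels. Collect the known terms of each column as K = Σ(ρt)_known − 3.253 × (depth of known layers): K_1 = 0 − 3.253×28.3 = −92.0599; K_2 = 77.84019 − 3.253×(1.41 + 27.551) = −16.369943.
Balance: K_1 + 28.3×ρ = K_2, so ρ = (K_2 − K_1)/28.3 = 75.69/28.3 = 2.67 g/cm³.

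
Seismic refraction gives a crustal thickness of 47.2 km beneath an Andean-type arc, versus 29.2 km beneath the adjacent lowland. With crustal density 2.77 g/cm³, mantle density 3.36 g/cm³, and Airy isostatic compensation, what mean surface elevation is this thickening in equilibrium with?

3.16 km

Excess crust Δ = 47.2 km − 29.2 km = 18 km, split between elevation h and root r with h + r = Δ.
Airy balance ρ_c h = (ρ_m − ρ_c) r gives r = h ρ_c/(ρ_m − ρ_c), so h (1 + ρ_c/(ρ_m − ρ_c)) = Δ, i.e. h = Δ (ρ_m − ρ_c)/ρ_m.
h = 18 km × 0.59/3.36 = 3.16 km.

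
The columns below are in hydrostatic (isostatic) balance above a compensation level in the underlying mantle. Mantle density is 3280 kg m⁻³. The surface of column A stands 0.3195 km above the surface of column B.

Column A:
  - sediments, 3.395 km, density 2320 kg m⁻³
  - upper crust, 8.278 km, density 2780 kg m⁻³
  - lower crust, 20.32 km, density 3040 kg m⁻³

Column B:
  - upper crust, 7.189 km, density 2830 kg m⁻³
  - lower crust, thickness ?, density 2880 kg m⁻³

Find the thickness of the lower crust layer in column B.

Take the compensation level at the base of the deeper column (depth z_c below the surface of column A) and equate Σ ρ_i t_i down to z_c; mantle fills any gap and the z_c terms cancel.
Column A: 3.395×2320 + 8.278×2780 + 20.32×3040 + (z_c − 31.993)×3280
Column B: 0.3195×0 + 7.189×2830 + x×2880 + (z_c − 0.3195 − 7.189 − x)×3280
The z_c×3280 term appears on both sides and cancels. Collect the known terms of each column as K = Σ(ρt)_known − 3280 × (depth of known layers): K_A = 92662.04 − 3280×31.993 = −12275; K_B = 20344.87 − 3280×(0.3195 + 7.189) = −4283.01.
Balance: K_A = K_B − x×(3280 − 2880), so x = (K_B − K_A)/(3280 − 2880) = 7991.99/400 = 20 km.

20 km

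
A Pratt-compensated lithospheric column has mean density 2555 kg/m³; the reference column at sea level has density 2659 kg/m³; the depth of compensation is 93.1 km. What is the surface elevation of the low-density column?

3.79 km

ρ_ref D = ρ (D + h) → h = D (ρ_ref − ρ)/ρ.
h = 93.1 km × (2659 − 2555)/2555 = 3.79 km.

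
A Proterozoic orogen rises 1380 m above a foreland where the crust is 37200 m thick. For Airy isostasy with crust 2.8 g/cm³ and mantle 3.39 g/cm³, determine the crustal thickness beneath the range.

Root depth r = h ρ_c / (ρ_m − ρ_c) = 1380 m × 2.8 / 0.59 = 6549 m.
Total thickness = T + h + r = 37200 m + 1380 m + 6549 m = 45100 m.

45100 m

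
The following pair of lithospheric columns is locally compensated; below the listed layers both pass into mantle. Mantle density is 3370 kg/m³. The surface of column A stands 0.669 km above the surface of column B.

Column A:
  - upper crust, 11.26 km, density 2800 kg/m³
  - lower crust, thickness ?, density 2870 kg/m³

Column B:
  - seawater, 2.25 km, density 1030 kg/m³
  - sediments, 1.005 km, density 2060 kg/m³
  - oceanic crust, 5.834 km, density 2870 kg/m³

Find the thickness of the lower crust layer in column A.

10.7 km

Take the compensation level at the base of the deeper column (depth z_c below the surface of column A) and equate Σ ρ_i t_i down to z_c; mantle fills any gap and the z_c terms cancel.
Column A: 11.26×2800 + x×2870 + (z_c − 11.26 − x)×3370
Column B: 0.669×0 + 2.25×1030 + 1.005×2060 + 5.834×2870 + (z_c − 0.669 − 9.089)×3370
The z_c×3370 term appears on both sides and cancels. Collect the known terms of each column as K = Σ(ρt)_known − 3370 × (depth of known layers): K_A = 31528 − 3370×11.26 = −6418.2; K_B = 21131.38 − 3370×(0.669 + 9.089) = −11753.08.
Balance: K_A − x×(3370 − 2870) = K_B, so x = (K_A − K_B)/(3370 − 2870) = 5334.88/500 = 10.7 km.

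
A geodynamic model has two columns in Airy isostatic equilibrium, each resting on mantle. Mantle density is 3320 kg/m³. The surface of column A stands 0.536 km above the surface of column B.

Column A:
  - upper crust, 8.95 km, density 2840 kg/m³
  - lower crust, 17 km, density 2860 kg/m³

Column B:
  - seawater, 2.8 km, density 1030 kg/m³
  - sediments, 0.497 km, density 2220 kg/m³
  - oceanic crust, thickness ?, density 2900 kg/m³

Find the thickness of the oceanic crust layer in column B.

8.04 km

Take the compensation level at the base of the deeper column (depth z_c below the surface of column A) and equate Σ ρ_i t_i down to z_c; mantle fills any gap and the z_c terms cancel.
Column A: 8.95×2840 + 17×2860 + (z_c − 25.95)×3320
Column B: 0.536×0 + 2.8×1030 + 0.497×2220 + x×2900 + (z_c − 0.536 − 3.297 − x)×3320
The z_c×3320 term appears on both sides and cancels. Collect the known terms of each column as K = Σ(ρt)_known − 3320 × (depth of known layers): K_A = 74038 − 3320×25.95 = −12116; K_B = 3987.34 − 3320×(0.536 + 3.297) = −8738.22.
Balance: K_A = K_B − x×(3320 − 2900), so x = (K_B − K_A)/(3320 − 2900) = 3377.78/420 = 8.04 km.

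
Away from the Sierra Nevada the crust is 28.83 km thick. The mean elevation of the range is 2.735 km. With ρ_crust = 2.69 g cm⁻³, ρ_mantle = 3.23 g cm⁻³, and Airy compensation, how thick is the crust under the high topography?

45.2 km

Root depth r = h ρ_c / (ρ_m − ρ_c) = 2.735 km × 2.69 / 0.54 = 13.62 km.
Total thickness = T + h + r = 28.83 km + 2.735 km + 13.62 km = 45.2 km.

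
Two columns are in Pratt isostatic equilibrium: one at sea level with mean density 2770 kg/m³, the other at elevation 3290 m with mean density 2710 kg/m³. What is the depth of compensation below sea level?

ρ_ref D = ρ (D + h) → D (ρ_ref − ρ) = ρ h.
D = ρ h/(ρ_ref − ρ) = 2710 × 3290 m/(2770 − 2710) = 149000 m.

149000 m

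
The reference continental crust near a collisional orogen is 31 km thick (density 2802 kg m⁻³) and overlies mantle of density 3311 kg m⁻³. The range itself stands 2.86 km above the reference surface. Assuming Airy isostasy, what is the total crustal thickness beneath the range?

Root depth r = h ρ_c / (ρ_m − ρ_c) = 2.86 km × 2802 / 509 = 15.74 km.
Total thickness = T + h + r = 31 km + 2.86 km + 15.74 km = 49.6 km.

49.6 km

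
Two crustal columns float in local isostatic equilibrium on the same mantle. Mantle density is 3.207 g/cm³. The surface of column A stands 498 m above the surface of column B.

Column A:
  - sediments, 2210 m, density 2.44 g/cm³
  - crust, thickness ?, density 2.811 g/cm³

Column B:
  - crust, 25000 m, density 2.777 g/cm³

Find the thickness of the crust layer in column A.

Take the compensation level at the base of the deeper column (depth z_c below the surface of column A) and equate Σ ρ_i t_i down to z_c; mantle fills any gap and the z_c terms cancel.
Column A: 2210×2.44 + x×2.811 + (z_c − 2210 − x)×3.207
Column B: 498×0 + 25000×2.777 + (z_c − 498 − 25000)×3.207
The z_c×3.207 term appears on both sides and cancels. Collect the known terms of each column as K = Σ(ρt)_known − 3.207 × (depth of known layers): K_A = 5392.4 − 3.207×2210 = −1695.07; K_B = 69425 − 3.207×(498 + 25000) = −12347.086.
Balance: K_A − x×(3.207 − 2.811) = K_B, so x = (K_A − K_B)/(3.207 − 2.811) = 10652/0.396 = 26900 m.

26900 m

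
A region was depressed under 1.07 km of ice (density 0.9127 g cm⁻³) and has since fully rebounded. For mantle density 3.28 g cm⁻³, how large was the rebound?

0.298 km

Removing the load lets mantle flow back in; uplift u satisfies ρ_ice t = ρ_m u.
u = t ρ_ice/ρ_m = 1.07 km × 0.9127/3.28 = 0.298 km.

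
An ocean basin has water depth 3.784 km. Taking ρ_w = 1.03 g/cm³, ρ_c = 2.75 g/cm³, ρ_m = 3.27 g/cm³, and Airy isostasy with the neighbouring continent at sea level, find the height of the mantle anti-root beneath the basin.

For local isostatic compensation: replacing crust with seawater at the top is compensated by replacing crust with mantle at the base: d (ρ_c − ρ_w) = a (ρ_m − ρ_c).
a = d (ρ_c − ρ_w)/(ρ_m − ρ_c) = 3.784 km × 1.72/0.52 = 12.5 km.

12.5 km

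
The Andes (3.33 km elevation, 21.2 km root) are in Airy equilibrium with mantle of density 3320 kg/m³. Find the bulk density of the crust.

ρ_c h = (ρ_m − ρ_c) r → ρ_c (h + r) = ρ_m r → ρ_c = ρ_m r / (h + r).
ρ_c = 3320 × 21.2 km / (3.33 km + 21.2 km) = 2870 kg/m³.

2870 kg/m³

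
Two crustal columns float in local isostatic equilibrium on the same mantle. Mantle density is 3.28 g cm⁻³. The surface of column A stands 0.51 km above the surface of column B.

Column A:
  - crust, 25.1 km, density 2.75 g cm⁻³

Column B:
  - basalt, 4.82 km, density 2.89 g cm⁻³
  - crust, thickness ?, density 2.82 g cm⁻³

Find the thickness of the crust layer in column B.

Take the compensation level at the base of the deeper column (depth z_c below the surface of column A) and equate Σ ρ_i t_i down to z_c; mantle fills any gap and the z_c terms cancel.
Column A: 25.1×2.75 + (z_c − 25.1)×3.28
Column B: 0.51×0 + 4.82×2.89 + x×2.82 + (z_c − 0.51 − 4.82 − x)×3.28
The z_c×3.28 term appears on both sides and cancels. Collect the known terms of each column as K = Σ(ρt)_known − 3.28 × (depth of known layers): K_A = 69.025 − 3.28×25.1 = −13.303; K_B = 13.9298 − 3.28×(0.51 + 4.82) = −3.5526.
Balance: K_A = K_B − x×(3.28 − 2.82), so x = (K_B − K_A)/(3.28 − 2.82) = 9.7504/0.46 = 21.2 km.

21.2 km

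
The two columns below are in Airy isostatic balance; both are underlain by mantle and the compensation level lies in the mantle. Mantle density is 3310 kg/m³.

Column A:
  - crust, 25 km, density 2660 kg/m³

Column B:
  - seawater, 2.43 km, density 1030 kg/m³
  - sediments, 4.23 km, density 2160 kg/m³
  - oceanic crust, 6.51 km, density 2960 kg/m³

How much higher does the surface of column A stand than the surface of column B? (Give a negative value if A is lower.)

For any compensation level in the mantle, the mantle terms cancel and isostasy reduces to e = (Σt_A − Σt_B) − (Σ(ρt)_A − Σ(ρt)_B) / ρ_m.
Σt_A = 25 km; Σt_B = 13.17 km; Σ(ρt)_A = 66500; Σ(ρt)_B = 30909.3 (in km·kg/m³).
e = (25 − 13.17) − (66500 − 30909.3) / 3310 = 1.08 km.

1.08 km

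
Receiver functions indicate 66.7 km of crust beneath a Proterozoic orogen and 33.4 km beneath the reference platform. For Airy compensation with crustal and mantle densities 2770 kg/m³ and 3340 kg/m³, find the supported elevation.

Excess crust Δ = 66.7 km − 33.4 km = 33.3 km, split between elevation h and root r with h + r = Δ.
Airy balance ρ_c h = (ρ_m − ρ_c) r gives r = h ρ_c/(ρ_m − ρ_c), so h (1 + ρ_c/(ρ_m − ρ_c)) = Δ, i.e. h = Δ (ρ_m − ρ_c)/ρ_m.
h = 33.3 km × 570/3340 = 5.68 km.

5.68 km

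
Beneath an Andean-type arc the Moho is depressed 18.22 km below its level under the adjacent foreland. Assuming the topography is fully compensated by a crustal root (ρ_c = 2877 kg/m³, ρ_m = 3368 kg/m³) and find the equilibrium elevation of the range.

3.11 km

Balancing pressure at the compensation depth: ρ_c h = (ρ_m − ρ_c) r.
h = r (ρ_m − ρ_c) / ρ_c = 18.22 km × (3368 − 2877) / 2877 = 3.11 km.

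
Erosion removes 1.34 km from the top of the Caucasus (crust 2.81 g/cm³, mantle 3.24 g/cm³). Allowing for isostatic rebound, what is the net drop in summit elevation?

0.178 km

Rebound u = e ρ_c/ρ_m = 1.34 km × 2.81/3.24 = 1.162 km.
Net surface drop = e − u = 1.34 km − 1.162 km = e (ρ_m − ρ_c)/ρ_m = 0.178 km.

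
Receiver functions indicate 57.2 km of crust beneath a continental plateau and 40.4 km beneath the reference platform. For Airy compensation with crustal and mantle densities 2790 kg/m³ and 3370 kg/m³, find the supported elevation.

Excess crust Δ = 57.2 km − 40.4 km = 16.8 km, split between elevation h and root r with h + r = Δ.
Airy balance ρ_c h = (ρ_m − ρ_c) r gives r = h ρ_c/(ρ_m − ρ_c), so h (1 + ρ_c/(ρ_m − ρ_c)) = Δ, i.e. h = Δ (ρ_m − ρ_c)/ρ_m.
h = 16.8 km × 580/3370 = 2.89 km.

2.89 km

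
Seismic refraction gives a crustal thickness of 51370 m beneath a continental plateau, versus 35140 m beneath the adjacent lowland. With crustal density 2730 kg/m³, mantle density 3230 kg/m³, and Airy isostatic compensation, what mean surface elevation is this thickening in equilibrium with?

2510 m

Excess crust Δ = 51370 m − 35140 m = 16230 m, split between elevation h and root r with h + r = Δ.
Airy balance ρ_c h = (ρ_m − ρ_c) r gives r = h ρ_c/(ρ_m − ρ_c), so h (1 + ρ_c/(ρ_m − ρ_c)) = Δ, i.e. h = Δ (ρ_m − ρ_c)/ρ_m.
h = 16230 m × 500/3230 = 2510 m.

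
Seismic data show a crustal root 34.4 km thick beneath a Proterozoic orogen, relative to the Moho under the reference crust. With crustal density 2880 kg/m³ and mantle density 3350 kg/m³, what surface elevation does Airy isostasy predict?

5.61 km

By Archimedes' principle applied to the lithosphere: ρ_c h = (ρ_m − ρ_c) r.
h = r (ρ_m − ρ_c) / ρ_c = 34.4 km × (3350 − 2880) / 2880 = 5.61 km.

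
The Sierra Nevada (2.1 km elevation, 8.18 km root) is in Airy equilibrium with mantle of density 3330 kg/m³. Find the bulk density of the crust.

2650 kg/m³

ρ_c h = (ρ_m − ρ_c) r → ρ_c (h + r) = ρ_m r → ρ_c = ρ_m r / (h + r).
ρ_c = 3330 × 8.18 km / (2.1 km + 8.18 km) = 2650 kg/m³.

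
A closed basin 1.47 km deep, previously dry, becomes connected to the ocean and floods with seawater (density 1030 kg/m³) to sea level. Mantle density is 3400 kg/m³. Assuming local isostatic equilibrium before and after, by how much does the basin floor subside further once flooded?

0.639 km

After flooding the water column is d + s deep. Its weight must equal the weight of mantle displaced by the extra subsidence s: (d + s) ρ_w = s ρ_m.
s = d ρ_w / (ρ_m − ρ_w) = 1.47 km × 1030/(3400 − 1030) = 0.639 km.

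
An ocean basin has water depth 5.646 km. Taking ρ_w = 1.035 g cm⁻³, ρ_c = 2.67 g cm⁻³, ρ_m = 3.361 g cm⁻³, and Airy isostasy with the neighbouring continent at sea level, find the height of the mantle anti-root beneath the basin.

13.4 km

By Archimedes' principle applied to the lithosphere: replacing crust with seawater at the top is compensated by replacing crust with mantle at the base: d (ρ_c − ρ_w) = a (ρ_m − ρ_c).
a = d (ρ_c − ρ_w)/(ρ_m − ρ_c) = 5.646 km × 1.635/0.691 = 13.4 km.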